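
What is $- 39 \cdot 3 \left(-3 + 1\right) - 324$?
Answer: $-90$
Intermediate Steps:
$- 39 \cdot 3 \left(-3 + 1\right) - 324 = - 39 \cdot 3 \left(-2\right) - 324 = \left(-39\right) \left(-6\right) - 324 = 234 - 324 = -90$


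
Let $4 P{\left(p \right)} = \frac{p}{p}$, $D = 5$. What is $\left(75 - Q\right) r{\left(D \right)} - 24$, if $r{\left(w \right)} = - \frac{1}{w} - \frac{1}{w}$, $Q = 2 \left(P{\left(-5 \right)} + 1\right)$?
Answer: $-53$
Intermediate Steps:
$P{\left(p \right)} = \frac{1}{4}$ ($P{\left(p \right)} = \frac{p \frac{1}{p}}{4} = \frac{1}{4} \cdot 1 = \frac{1}{4}$)
$Q = \frac{5}{2}$ ($Q = 2 \left(\frac{1}{4} + 1\right) = 2 \cdot \frac{5}{4} = \frac{5}{2} \approx 2.5$)
$r{\left(w \right)} = - \frac{2}{w}$
$\left(75 - Q\right) r{\left(D \right)} - 24 = \left(75 - \frac{5}{2}\right) \left(- \frac{2}{5}\right) - 24 = \left(75 - \frac{5}{2}\right) \left(\left(-2\right) \frac{1}{5}\right) - 24 = \frac{145}{2} \left(- \frac{2}{5}\right) - 24 = -29 - 24 = -53$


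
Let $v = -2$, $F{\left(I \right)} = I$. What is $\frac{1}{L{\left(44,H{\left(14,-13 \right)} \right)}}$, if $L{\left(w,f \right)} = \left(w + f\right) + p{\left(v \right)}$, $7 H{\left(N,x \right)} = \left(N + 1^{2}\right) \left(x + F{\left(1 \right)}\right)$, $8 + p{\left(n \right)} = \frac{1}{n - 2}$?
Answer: $\frac{28}{281} \approx 0.099644$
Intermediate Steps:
$p{\left(n \right)} = -8 + \frac{1}{-2 + n}$ ($p{\left(n \right)} = -8 + \frac{1}{n - 2} = -8 + \frac{1}{-2 + n}$)
$H{\left(N,x \right)} = \frac{\left(1 + N\right) \left(1 + x\right)}{7}$ ($H{\left(N,x \right)} = \frac{\left(N + 1^{2}\right) \left(x + 1\right)}{7} = \frac{\left(N + 1\right) \left(1 + x\right)}{7} = \frac{\left(1 + N\right) \left(1 + x\right)}{7}$)
$L{\left(w,f \right)} = - \frac{33}{4} + f + w$ ($L{\left(w,f \right)} = \left(w + f\right) + \frac{17 - -16}{-2 - 2} = \left(f + w\right) + \frac{17 + 16}{-4} = \left(f + w\right) - \frac{33}{4} = - \frac{33}{4} + f + w$)
$\frac{1}{L{\left(44,H{\left(14,-13 \right)} \right)}} = \frac{1}{- \frac{33}{4} + \left(\frac{1}{7} + \frac{1}{7} \cdot 14 + \frac{1}{7} \left(-13\right) + \frac{1}{7} \cdot 14 \left(-13\right)\right) + 44} = \frac{1}{- \frac{33}{4} + \left(\frac{1}{7} + 2 - \frac{13}{7} - 26\right) + 44} = \frac{1}{- \frac{33}{4} - \frac{180}{7} + 44} = \frac{1}{\frac{281}{28}} = \frac{28}{281}$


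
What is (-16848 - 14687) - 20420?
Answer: -51955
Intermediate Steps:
(-16848 - 14687) - 20420 = -31535 - 20420 = -51955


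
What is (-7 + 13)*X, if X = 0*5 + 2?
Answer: 12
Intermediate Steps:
X = 2 (X = 0 + 2 = 2)
(-7 + 13)*X = (-7 + 13)*2 = 6*2 = 12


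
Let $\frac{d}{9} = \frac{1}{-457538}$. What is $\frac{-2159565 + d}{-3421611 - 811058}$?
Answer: $\frac{988083050979}{1936606908922} \approx 0.51021$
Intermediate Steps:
$d = - \frac{9}{457538}$ ($d = \frac{9}{-457538} = 9 \left(- \frac{1}{457538}\right) = - \frac{9}{457538} \approx -1.967 \cdot 10^{-5}$)
$\frac{-2159565 + d}{-3421611 - 811058} = \frac{-2159565 - \frac{9}{457538}}{-3421611 - 811058} = - \frac{988083050979}{457538 \left(-4232669\right)} = \left(- \frac{988083050979}{457538}\right) \left(- \frac{1}{4232669}\right) = \frac{988083050979}{1936606908922}$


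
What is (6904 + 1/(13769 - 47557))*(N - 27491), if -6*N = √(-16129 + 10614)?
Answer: -6412890201341/33788 - 233272351*I*√5515/202728 ≈ -1.898e+8 - 85452.0*I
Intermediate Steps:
N = -I*√5515/6 (N = -√(-16129 + 10614)/6 = -I*√5515/6 ≈ -12.377*I)
(6904 + 1/(13769 - 47557))*(N - 27491) = (6904 + 1/(13769 - 47557))*(-I*√5515/6 - 27491) = (6904 + 1/(-33788))*(-27491 - I*√5515/6) = (6904 - 1/33788)*(-27491 - I*√5515/6) = 233272351*(-27491 - I*√5515/6)/33788 = -6412890201341/33788 - 233272351*I*√5515/202728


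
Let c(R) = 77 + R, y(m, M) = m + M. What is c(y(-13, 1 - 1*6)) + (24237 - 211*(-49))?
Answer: 34635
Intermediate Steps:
y(m, M) = M + m
c(y(-13, 1 - 1*6)) + (24237 - 211*(-49)) = (77 + ((1 - 1*6) - 13)) + (24237 - 211*(-49)) = (77 + ((1 - 6) - 13)) + (24237 + 10339) = (77 + (-5 - 13)) + 34576 = (77 - 18) + 34576 = 59 + 34576 = 34635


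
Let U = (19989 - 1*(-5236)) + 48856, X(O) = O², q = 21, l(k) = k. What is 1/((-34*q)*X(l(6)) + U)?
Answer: 1/48377 ≈ 2.0671e-5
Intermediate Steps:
U = 74081 (U = (19989 + 5236) + 48856 = 25225 + 48856 = 74081)
1/((-34*q)*X(l(6)) + U) = 1/(-34*21*6² + 74081) = 1/(-714*36 + 74081) = 1/(-25704 + 74081) = 1/48377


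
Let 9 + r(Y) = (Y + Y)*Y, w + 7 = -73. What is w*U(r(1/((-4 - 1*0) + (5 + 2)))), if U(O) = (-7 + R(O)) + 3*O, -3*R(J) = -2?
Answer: 7840/3 ≈ 2613.3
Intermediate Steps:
w = -80 (w = -7 - 73 = -80)
R(J) = 2/3 (R(J) = -1/3*(-2) = 2/3)
r(Y) = -9 + 2*Y**2 (r(Y) = -9 + (Y + Y)*Y = -9 + (2*Y)*Y = -9 + 2*Y**2)
U(O) = -19/3 + 3*O (U(O) = (-7 + 2/3) + 3*O = -19/3 + 3*O)
w*U(r(1/((-4 - 1*0) + (5 + 2)))) = -80*(-19/3 + 3*(-9 + 2*(1/((-4 - 1*0) + (5 + 2)))**2)) = -80*(-19/3 + 3*(-9 + 2*(1/((-4 + 0) + 7))**2)) = -80*(-19/3 + 3*(-9 + 2*(1/(-4 + 7))**2)) = -80*(-19/3 + 3*(-9 + 2*(1/3)**2)) = -80*(-19/3 + 3*(-9 + 2*(1/9))) = -80*(-19/3 + 3*(-9 + 2/9)) = -80*(-19/3 + 3*(-79/9)) = -80*(-19/3 - 79/3) = -80*(-98/3) = 7840/3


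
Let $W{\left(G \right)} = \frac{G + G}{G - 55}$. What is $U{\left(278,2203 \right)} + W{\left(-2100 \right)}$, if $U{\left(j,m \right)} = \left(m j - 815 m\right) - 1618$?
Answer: $- \frac{510574259}{431} \approx -1.1846 \cdot 10^{6}$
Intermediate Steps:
$W{\left(G \right)} = \frac{2 G}{-55 + G}$
$U{\left(j,m \right)} = -1618 - 815 m + j m$ ($U{\left(j,m \right)} = \left(j m - 815 m\right) - 1618 = \left(- 815 m + j m\right) - 1618 = -1618 - 815 m + j m$)
$U{\left(278,2203 \right)} + W{\left(-2100 \right)} = \left(-1618 - 1795445 + 278 \cdot 2203\right) + 2 \left(-2100\right) \frac{1}{-55 - 2100} = \left(-1618 - 1795445 + 612434\right) + 2 \left(-2100\right) \frac{1}{-2155} = -1184629 + 2 \left(-2100\right) \left(- \frac{1}{2155}\right) = -1184629 + \frac{840}{431} = - \frac{510574259}{431}$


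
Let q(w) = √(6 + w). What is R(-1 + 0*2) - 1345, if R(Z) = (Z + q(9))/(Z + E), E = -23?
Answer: -32279/24 - √15/24 ≈ -1345.1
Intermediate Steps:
R(Z) = (Z + √15)/(-23 + Z) (R(Z) = (Z + √(6 + 9))/(Z - 23) = (Z + √15)/(-23 + Z))
R(-1 + 0*2) - 1345 = ((-1 + 0*2) + √15)/(-23 + (-1 + 0*2)) - 1345 = ((-1 + 0) + √15)/(-23 + (-1 + 0)) - 1345 = (-1 + √15)/(-23 - 1) - 1345 = (-1 + √15)/(-24) - 1345 = -(-1 + √15)/24 - 1345 = (1/24 - √15/24) - 1345 = -32279/24 - √15/24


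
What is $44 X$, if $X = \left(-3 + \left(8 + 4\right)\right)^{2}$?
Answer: $3564$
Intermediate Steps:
$X = 81$ ($X = \left(-3 + 12\right)^{2} = 9^{2} = 81$)
$44 X = 44 \cdot 81 = 3564$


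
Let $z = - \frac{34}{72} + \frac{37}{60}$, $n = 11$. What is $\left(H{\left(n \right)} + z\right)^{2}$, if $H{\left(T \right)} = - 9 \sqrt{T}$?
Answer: $\frac{7217269}{8100} - \frac{13 \sqrt{11}}{5} \approx 882.4$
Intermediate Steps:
$z = \frac{13}{90}$ ($z = \left(-34\right) \frac{1}{72} + 37 \cdot \frac{1}{60} = - \frac{17}{36} + \frac{37}{60} = \frac{13}{90} \approx 0.14444$)
$\left(H{\left(n \right)} + z\right)^{2} = \left(- 9 \sqrt{11} + \frac{13}{90}\right)^{2} = \left(\frac{13}{90} - 9 \sqrt{11}\right)^{2}$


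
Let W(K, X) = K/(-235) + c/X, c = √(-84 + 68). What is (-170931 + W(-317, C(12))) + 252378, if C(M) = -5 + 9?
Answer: 19140362/235 + I ≈ 81448.0 + 1.0*I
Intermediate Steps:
C(M) = 4
c = 4*I (c = √(-16) = 4*I ≈ 4.0*I)
W(K, X) = -K/235 + 4*I/X (W(K, X) = K/(-235) + (4*I)/X = K*(-1/235) + 4*I/X = -K/235 + 4*I/X)
(-170931 + W(-317, C(12))) + 252378 = (-170931 + (-1/235*(-317) + 4*I/4)) + 252378 = (-170931 + (317/235 + 4*I*(¼))) + 252378 = (-170931 + (317/235 + I)) + 252378 = (-40168468/235 + I) + 252378 = 19140362/235 + I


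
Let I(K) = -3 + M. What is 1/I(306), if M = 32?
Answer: 1/29 ≈ 0.034483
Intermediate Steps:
I(K) = 29 (I(K) = -3 + 32 = 29)
1/I(306) = 1/29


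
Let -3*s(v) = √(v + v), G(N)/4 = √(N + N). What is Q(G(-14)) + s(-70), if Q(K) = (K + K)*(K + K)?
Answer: -1792 - 2*I*√35/3 ≈ -1792.0 - 3.9441*I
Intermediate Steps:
G(N) = 4*√2*√N (G(N) = 4*√(N + N) = 4*√(2*N) = 4*(√2*√N) = 4*√2*√N)
s(v) = -√2*√v/3 (s(v) = -√(v + v)/3 = -√2*√v/3)
Q(K) = 4*K² (Q(K) = (2*K)*(2*K) = 4*K²)
Q(G(-14)) + s(-70) = 4*(4*√2*√(-14))² - √2*√(-70)/3 = 4*(4*√2*(I*√14))² - √2*I*√70/3 = 4*(8*I*√7)² - 2*I*√35/3 = 4*(-448) - 2*I*√35/3 = -1792 - 2*I*√35/3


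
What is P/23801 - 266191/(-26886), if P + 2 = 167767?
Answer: 10846141781/639913686 ≈ 16.949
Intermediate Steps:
P = 167765 (P = -2 + 167767 = 167765)
P/23801 - 266191/(-26886) = 167765/23801 - 266191/(-26886) = 167765*(1/23801) - 266191*(-1/26886) = 167765/23801 + 266191/26886 = 10846141781/639913686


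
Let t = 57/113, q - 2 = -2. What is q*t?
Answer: 0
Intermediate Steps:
q = 0 (q = 2 - 2 = 0)
t = 57/113 (t = 57*(1/113) = 57/113 ≈ 0.50443)
q*t = 0*(57/113) = 0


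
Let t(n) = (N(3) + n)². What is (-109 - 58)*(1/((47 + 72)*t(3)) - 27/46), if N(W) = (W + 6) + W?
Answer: 120720793/1231650 ≈ 98.016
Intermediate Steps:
N(W) = 6 + 2*W (N(W) = (6 + W) + W = 6 + 2*W)
t(n) = (12 + n)² (t(n) = ((6 + 2*3) + n)² = ((6 + 6) + n)² = (12 + n)²)
(-109 - 58)*(1/((47 + 72)*t(3)) - 27/46) = (-109 - 58)*(1/((47 + 72)*((12 + 3)²)) - 27/46) = -167*(1/(119*(15²)) - 27*1/46) = -167*((1/119)/225 - 27/46) = -167*((1/119)*(1/225) - 27/46) = -167*(1/26775 - 27/46) = -167*(-722879/1231650) = 120720793/1231650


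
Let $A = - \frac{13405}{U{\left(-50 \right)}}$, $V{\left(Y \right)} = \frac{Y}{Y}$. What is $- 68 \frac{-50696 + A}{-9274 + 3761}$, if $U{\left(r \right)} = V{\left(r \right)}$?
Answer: $- \frac{4358868}{5513} \approx -790.65$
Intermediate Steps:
$V{\left(Y \right)} = 1$
$U{\left(r \right)} = 1$
$A = -13405$ ($A = - \frac{13405}{1} = \left(-13405\right) 1 = -13405$)
$- 68 \frac{-50696 + A}{-9274 + 3761} = - 68 \frac{-50696 - 13405}{-9274 + 3761} = - 68 \left(- \frac{64101}{-5513}\right) = - 68 \left(\left(-64101\right) \left(- \frac{1}{5513}\right)\right) = \left(-68\right) \frac{64101}{5513} = - \frac{4358868}{5513}$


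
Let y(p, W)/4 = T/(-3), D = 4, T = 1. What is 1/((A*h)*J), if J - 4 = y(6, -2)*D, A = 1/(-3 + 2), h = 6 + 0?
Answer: ⅛ ≈ 0.12500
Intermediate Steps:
h = 6
y(p, W) = -4/3 (y(p, W) = 4*(1/(-3)) = 4*(1*(-⅓)) = 4*(-⅓) = -4/3)
A = -1 (A = 1/(-1) = -1)
J = -4/3 (J = 4 - 4/3*4 = 4 - 16/3 = -4/3 ≈ -1.3333)
1/((A*h)*J) = 1/(-1*6*(-4/3)) = 1/(-6*(-4/3)) = 1/8 = ⅛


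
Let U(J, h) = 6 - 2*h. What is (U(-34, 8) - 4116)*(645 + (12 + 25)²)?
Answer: -8309764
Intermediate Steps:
(U(-34, 8) - 4116)*(645 + (12 + 25)²) = ((6 - 2*8) - 4116)*(645 + (12 + 25)²) = ((6 - 16) - 4116)*(645 + 37²) = (-10 - 4116)*(645 + 1369) = -4126*2014 = -8309764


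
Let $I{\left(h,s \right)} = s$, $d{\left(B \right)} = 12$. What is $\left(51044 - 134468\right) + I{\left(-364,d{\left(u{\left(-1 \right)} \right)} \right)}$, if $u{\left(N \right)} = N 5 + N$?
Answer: $-83412$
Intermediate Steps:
$u{\left(N \right)} = 6 N$ ($u{\left(N \right)} = 5 N + N = 6 N$)
$\left(51044 - 134468\right) + I{\left(-364,d{\left(u{\left(-1 \right)} \right)} \right)} = \left(51044 - 134468\right) + 12 = -83424 + 12 = -83412$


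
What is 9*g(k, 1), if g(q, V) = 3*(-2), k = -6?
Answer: -54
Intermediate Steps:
g(q, V) = -6
9*g(k, 1) = 9*(-6) = -54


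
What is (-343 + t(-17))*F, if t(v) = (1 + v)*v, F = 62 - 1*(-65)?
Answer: -9017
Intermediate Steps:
F = 127 (F = 62 + 65 = 127)
t(v) = v*(1 + v)
(-343 + t(-17))*F = (-343 - 17*(1 - 17))*127 = (-343 - 17*(-16))*127 = (-343 + 272)*127 = -71*127 = -9017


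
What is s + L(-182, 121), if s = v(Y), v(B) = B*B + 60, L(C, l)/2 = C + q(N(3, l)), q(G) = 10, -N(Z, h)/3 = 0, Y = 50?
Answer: 2216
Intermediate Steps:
N(Z, h) = 0 (N(Z, h) = -3*0 = 0)
L(C, l) = 20 + 2*C (L(C, l) = 2*(C + 10) = 2*(10 + C) = 20 + 2*C)
v(B) = 60 + B² (v(B) = B² + 60 = 60 + B²)
s = 2560 (s = 60 + 50² = 60 + 2500 = 2560)
s + L(-182, 121) = 2560 + (20 + 2*(-182)) = 2560 + (20 - 364) = 2560 - 344 = 2216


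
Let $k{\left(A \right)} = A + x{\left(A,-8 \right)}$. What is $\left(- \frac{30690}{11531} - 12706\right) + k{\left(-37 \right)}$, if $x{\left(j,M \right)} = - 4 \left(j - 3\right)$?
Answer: $- \frac{145125263}{11531} \approx -12586.0$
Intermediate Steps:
$x{\left(j,M \right)} = 12 - 4 j$ ($x{\left(j,M \right)} = - 4 \left(-3 + j\right) = 12 - 4 j$)
$k{\left(A \right)} = 12 - 3 A$ ($k{\left(A \right)} = A - \left(-12 + 4 A\right) = 12 - 3 A$)
$\left(- \frac{30690}{11531} - 12706\right) + k{\left(-37 \right)} = \left(- \frac{30690}{11531} - 12706\right) + \left(12 - -111\right) = \left(\left(-30690\right) \frac{1}{11531} - 12706\right) + \left(12 + 111\right) = \left(- \frac{30690}{11531} - 12706\right) + 123 = - \frac{146543576}{11531} + 123 = - \frac{145125263}{11531}$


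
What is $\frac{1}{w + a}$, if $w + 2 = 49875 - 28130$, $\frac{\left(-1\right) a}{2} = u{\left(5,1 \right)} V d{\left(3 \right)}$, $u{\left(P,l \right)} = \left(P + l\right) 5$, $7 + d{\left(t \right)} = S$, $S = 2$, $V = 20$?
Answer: $\frac{1}{27743} \approx 3.6045 \cdot 10^{-5}$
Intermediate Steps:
$d{\left(t \right)} = -5$ ($d{\left(t \right)} = -7 + 2 = -5$)
$u{\left(P,l \right)} = 5 P + 5 l$
$a = 6000$ ($a = - 2 \left(5 \cdot 5 + 5 \cdot 1\right) 20 \left(-5\right) = - 2 \left(25 + 5\right) 20 \left(-5\right) = - 2 \cdot 30 \cdot 20 \left(-5\right) = - 2 \cdot 600 \left(-5\right) = \left(-2\right) \left(-3000\right) = 6000$)
$w = 21743$ ($w = -2 + \left(49875 - 28130\right) = -2 + 21745 = 21743$)
$\frac{1}{w + a} = \frac{1}{21743 + 6000} = \frac{1}{27743}$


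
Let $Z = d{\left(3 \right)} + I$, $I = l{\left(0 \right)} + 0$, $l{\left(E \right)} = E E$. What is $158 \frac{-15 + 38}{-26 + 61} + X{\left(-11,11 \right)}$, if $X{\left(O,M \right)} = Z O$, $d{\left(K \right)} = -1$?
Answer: $\frac{4019}{35} \approx 114.83$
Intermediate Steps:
$l{\left(E \right)} = E^{2}$
$I = 0$ ($I = 0^{2} + 0 = 0 + 0 = 0$)
$Z = -1$ ($Z = -1 + 0 = -1$)
$X{\left(O,M \right)} = - O$
$158 \frac{-15 + 38}{-26 + 61} + X{\left(-11,11 \right)} = 158 \frac{-15 + 38}{-26 + 61} - -11 = 158 \cdot \frac{23}{35} + 11 = \frac{3634}{35} + 11 = \frac{4019}{35}$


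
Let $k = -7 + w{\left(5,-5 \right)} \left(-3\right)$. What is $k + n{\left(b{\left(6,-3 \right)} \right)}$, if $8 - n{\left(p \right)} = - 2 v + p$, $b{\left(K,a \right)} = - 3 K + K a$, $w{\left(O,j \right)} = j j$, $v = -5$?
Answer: $-48$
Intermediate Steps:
$w{\left(O,j \right)} = j^{2}$
$n{\left(p \right)} = -2 - p$ ($n{\left(p \right)} = 8 - \left(\left(-2\right) \left(-5\right) + p\right) = 8 - \left(10 + p\right) = -2 - p$)
$k = -82$ ($k = -7 + \left(-5\right)^{2} \left(-3\right) = -7 + 25 \left(-3\right) = -7 - 75 = -82$)
$k + n{\left(b{\left(6,-3 \right)} \right)} = -82 - \left(2 + 6 \left(-3 - 3\right)\right) = -82 - \left(2 + 6 \left(-6\right)\right) = -82 - -34 = -82 + \left(-2 + 36\right) = -82 + 34 = -48$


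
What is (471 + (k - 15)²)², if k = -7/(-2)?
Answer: 5822569/16 ≈ 3.6391e+5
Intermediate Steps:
k = 7/2 (k = -7*(-½) = 7/2 ≈ 3.5000)
(471 + (k - 15)²)² = (471 + (7/2 - 15)²)² = (471 + (-23/2)²)² = (471 + 529/4)² = (2413/4)² = 5822569/16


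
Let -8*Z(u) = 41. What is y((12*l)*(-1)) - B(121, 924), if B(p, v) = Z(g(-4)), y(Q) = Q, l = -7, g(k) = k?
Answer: 713/8 ≈ 89.125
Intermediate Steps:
Z(u) = -41/8 (Z(u) = -1/8*41 = -41/8)
B(p, v) = -41/8
y((12*l)*(-1)) - B(121, 924) = (12*(-7))*(-1) - 1*(-41/8) = -84*(-1) + 41/8 = 84 + 41/8 = 713/8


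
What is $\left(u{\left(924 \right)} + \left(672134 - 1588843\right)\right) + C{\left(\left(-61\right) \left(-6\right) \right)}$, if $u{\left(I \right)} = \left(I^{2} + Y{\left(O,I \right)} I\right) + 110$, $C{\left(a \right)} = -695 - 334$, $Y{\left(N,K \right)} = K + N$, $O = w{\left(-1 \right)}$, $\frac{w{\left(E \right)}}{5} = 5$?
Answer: $813024$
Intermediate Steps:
$w{\left(E \right)} = 25$ ($w{\left(E \right)} = 5 \cdot 5 = 25$)
$O = 25$
$C{\left(a \right)} = -1029$ ($C{\left(a \right)} = -695 - 334 = -1029$)
$u{\left(I \right)} = 110 + I^{2} + I \left(25 + I\right)$ ($u{\left(I \right)} = \left(I^{2} + \left(I + 25\right) I\right) + 110 = \left(I^{2} + \left(25 + I\right) I\right) + 110 = \left(I^{2} + I \left(25 + I\right)\right) + 110 = 110 + I^{2} + I \left(25 + I\right)$)
$\left(u{\left(924 \right)} + \left(672134 - 1588843\right)\right) + C{\left(\left(-61\right) \left(-6\right) \right)} = \left(\left(110 + 924^{2} + 924 \left(25 + 924\right)\right) + \left(672134 - 1588843\right)\right) - 1029 = \left(\left(110 + 853776 + 924 \cdot 949\right) - 916709\right) - 1029 = \left(\left(110 + 853776 + 876876\right) - 916709\right) - 1029 = \left(1730762 - 916709\right) - 1029 = 814053 - 1029 = 813024$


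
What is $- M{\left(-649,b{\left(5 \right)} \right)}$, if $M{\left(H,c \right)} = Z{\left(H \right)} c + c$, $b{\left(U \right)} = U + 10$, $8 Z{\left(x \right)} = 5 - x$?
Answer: $- \frac{4965}{4} \approx -1241.3$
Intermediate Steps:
$Z{\left(x \right)} = \frac{5}{8} - \frac{x}{8}$ ($Z{\left(x \right)} = \frac{5 - x}{8} = \frac{5}{8} - \frac{x}{8}$)
$b{\left(U \right)} = 10 + U$
$M{\left(H,c \right)} = c + c \left(\frac{5}{8} - \frac{H}{8}\right)$ ($M{\left(H,c \right)} = \left(\frac{5}{8} - \frac{H}{8}\right) c + c = c \left(\frac{5}{8} - \frac{H}{8}\right) + c = c + c \left(\frac{5}{8} - \frac{H}{8}\right)$)
$- M{\left(-649,b{\left(5 \right)} \right)} = - \frac{\left(10 + 5\right) \left(13 - -649\right)}{8} = - \frac{15 \left(13 + 649\right)}{8} = - \frac{15 \cdot 662}{8} = \left(-1\right) \frac{4965}{4} = - \frac{4965}{4}$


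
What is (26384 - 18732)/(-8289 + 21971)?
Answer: 3826/6841 ≈ 0.55927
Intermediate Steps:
(26384 - 18732)/(-8289 + 21971) = 7652/13682 = 7652*(1/13682) = 3826/6841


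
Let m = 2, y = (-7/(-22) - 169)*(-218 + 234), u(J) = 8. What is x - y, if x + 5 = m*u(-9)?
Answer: 29809/11 ≈ 2709.9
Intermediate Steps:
y = -29688/11 (y = (-7*(-1/22) - 169)*16 = (7/22 - 169)*16 = -3711/22*16 = -29688/11 ≈ -2698.9)
x = 11 (x = -5 + 2*8 = -5 + 16 = 11)
x - y = 11 - 1*(-29688/11) = 11 + 29688/11 = 29809/11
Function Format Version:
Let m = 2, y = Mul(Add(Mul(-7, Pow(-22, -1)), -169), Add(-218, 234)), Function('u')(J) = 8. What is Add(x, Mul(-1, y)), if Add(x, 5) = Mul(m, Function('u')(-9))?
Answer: Rational(29809, 11) ≈ 2709.9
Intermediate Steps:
y = Rational(-29688, 11) (y = Mul(Add(Mul(-7, Rational(-1, 22)), -169), 16) = Mul(Add(Rational(7, 22), -169), 16) = Mul(Rational(-3711, 22), 16) = Rational(-29688, 11) ≈ -2698.9)
x = 11 (x = Add(-5, Mul(2, 8)) = Add(-5, 16) = 11)
Add(x, Mul(-1, y)) = Add(11, Mul(-1, Rational(-29688, 11))) = Add(11, Rational(29688, 11)) = Rational(29809, 11)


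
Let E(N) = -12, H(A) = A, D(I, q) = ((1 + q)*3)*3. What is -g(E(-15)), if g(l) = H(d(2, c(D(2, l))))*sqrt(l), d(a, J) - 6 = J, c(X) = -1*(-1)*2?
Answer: -16*I*sqrt(3) ≈ -27.713*I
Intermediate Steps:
D(I, q) = 9 + 9*q (D(I, q) = (3 + 3*q)*3 = 9 + 9*q)
c(X) = 2 (c(X) = 1*2 = 2)
d(a, J) = 6 + J
g(l) = 8*sqrt(l) (g(l) = (6 + 2)*sqrt(l) = 8*sqrt(l))
-g(E(-15)) = -8*sqrt(-12) = -8*2*I*sqrt(3) = -16*I*sqrt(3)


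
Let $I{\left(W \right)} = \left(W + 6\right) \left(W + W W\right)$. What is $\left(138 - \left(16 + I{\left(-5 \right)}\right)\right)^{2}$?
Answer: $10404$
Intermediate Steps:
$I{\left(W \right)} = \left(6 + W\right) \left(W + W^{2}\right)$
$\left(138 - \left(16 + I{\left(-5 \right)}\right)\right)^{2} = \left(138 - \left(16 - 5 \left(6 + \left(-5\right)^{2} + 7 \left(-5\right)\right)\right)\right)^{2} = \left(138 - \left(16 - 5 \left(6 + 25 - 35\right)\right)\right)^{2} = \left(138 - \left(16 - -20\right)\right)^{2} = \left(138 - 36\right)^{2} = 102^{2} = 10404$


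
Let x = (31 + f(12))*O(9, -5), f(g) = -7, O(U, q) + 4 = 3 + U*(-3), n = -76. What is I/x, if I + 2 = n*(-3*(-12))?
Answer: 1369/336 ≈ 4.0744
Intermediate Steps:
O(U, q) = -1 - 3*U (O(U, q) = -4 + (3 + U*(-3)) = -4 + (3 - 3*U) = -1 - 3*U)
x = -672 (x = (31 - 7)*(-1 - 3*9) = 24*(-1 - 27) = 24*(-28) = -672)
I = -2738 (I = -2 - (-228)*(-12) = -2 - 76*36 = -2 - 2736 = -2738)
I/x = -2738/(-672) = -2738*(-1/672) = 1369/336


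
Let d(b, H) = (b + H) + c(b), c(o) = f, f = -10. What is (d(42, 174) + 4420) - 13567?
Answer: -8941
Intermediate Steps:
c(o) = -10
d(b, H) = -10 + H + b (d(b, H) = (b + H) - 10 = (H + b) - 10 = -10 + H + b)
(d(42, 174) + 4420) - 13567 = ((-10 + 174 + 42) + 4420) - 13567 = (206 + 4420) - 13567 = 4626 - 13567 = -8941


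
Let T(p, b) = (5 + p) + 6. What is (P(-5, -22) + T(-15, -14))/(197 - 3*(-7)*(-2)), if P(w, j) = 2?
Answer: -2/155 ≈ -0.012903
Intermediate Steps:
T(p, b) = 11 + p
(P(-5, -22) + T(-15, -14))/(197 - 3*(-7)*(-2)) = (2 + (11 - 15))/(197 - 3*(-7)*(-2)) = (2 - 4)/(197 + 21*(-2)) = -2/(197 - 42) = -2/155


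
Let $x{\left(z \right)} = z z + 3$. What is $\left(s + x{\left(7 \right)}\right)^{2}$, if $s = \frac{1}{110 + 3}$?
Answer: $\frac{34539129}{12769} \approx 2704.9$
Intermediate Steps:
$s = \frac{1}{113} \approx 0.0088496$
$x{\left(z \right)} = 3 + z^{2}$ ($x{\left(z \right)} = z^{2} + 3 = 3 + z^{2}$)
$\left(s + x{\left(7 \right)}\right)^{2} = \left(\frac{1}{113} + \left(3 + 7^{2}\right)\right)^{2} = \left(\frac{1}{113} + \left(3 + 49\right)\right)^{2} = \left(\frac{1}{113} + 52\right)^{2} = \left(\frac{5877}{113}\right)^{2} = \frac{34539129}{12769}$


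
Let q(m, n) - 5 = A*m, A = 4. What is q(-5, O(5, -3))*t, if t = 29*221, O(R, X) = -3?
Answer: -96135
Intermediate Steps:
q(m, n) = 5 + 4*m
t = 6409
q(-5, O(5, -3))*t = (5 + 4*(-5))*6409 = (5 - 20)*6409 = -15*6409 = -96135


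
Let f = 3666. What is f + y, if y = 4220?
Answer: 7886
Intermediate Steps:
f + y = 3666 + 4220 = 7886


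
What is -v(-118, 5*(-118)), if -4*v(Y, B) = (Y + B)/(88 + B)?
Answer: 177/502 ≈ 0.35259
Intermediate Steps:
v(Y, B) = -(B + Y)/(4*(88 + B)) (v(Y, B) = -(Y + B)/(4*(88 + B)) = -(B + Y)/(4*(88 + B)))
-v(-118, 5*(-118)) = -(-5*(-118) - 1*(-118))/(4*(88 + 5*(-118))) = -(-1*(-590) + 118)/(4*(88 - 590)) = -(590 + 118)/(4*(-502)) = -(-1)*708/(4*502) = -1*(-177/502) = 177/502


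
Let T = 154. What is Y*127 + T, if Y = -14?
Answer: -1624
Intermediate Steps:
Y*127 + T = -14*127 + 154 = -1778 + 154 = -1624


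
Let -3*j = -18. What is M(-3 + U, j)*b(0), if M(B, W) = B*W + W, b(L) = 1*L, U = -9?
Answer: 0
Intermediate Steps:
j = 6 (j = -⅓*(-18) = 6)
b(L) = L
M(B, W) = W + B*W
M(-3 + U, j)*b(0) = (6*(1 + (-3 - 9)))*0 = (6*(1 - 12))*0 = (6*(-11))*0 = -66*0 = 0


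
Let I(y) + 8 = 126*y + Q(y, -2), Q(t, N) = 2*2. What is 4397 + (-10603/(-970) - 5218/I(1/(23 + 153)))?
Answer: 1681083757/280330 ≈ 5996.8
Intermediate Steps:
Q(t, N) = 4
I(y) = -4 + 126*y (I(y) = -8 + (126*y + 4) = -8 + (4 + 126*y) = -4 + 126*y)
4397 + (-10603/(-970) - 5218/I(1/(23 + 153))) = 4397 + (-10603/(-970) - 5218/(-4 + 126/(23 + 153))) = 4397 + (-10603*(-1/970) - 5218/(-4 + 126/176)) = 4397 + (10603/970 - 5218/(-4 + 126*(1/176))) = 4397 + (10603/970 - 5218/(-4 + 63/88)) = 4397 + (10603/970 - 5218/(-289/88)) = 4397 + (10603/970 - 5218*(-88/289)) = 4397 + (10603/970 + 459184/289) = 4397 + 448472747/280330 = 1681083757/280330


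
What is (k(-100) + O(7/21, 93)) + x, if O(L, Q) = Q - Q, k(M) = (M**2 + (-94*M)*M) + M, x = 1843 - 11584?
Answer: -939841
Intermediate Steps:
x = -9741
k(M) = M - 93*M**2 (k(M) = (M**2 - 94*M**2) + M = -93*M**2 + M = M - 93*M**2)
O(L, Q) = 0
(k(-100) + O(7/21, 93)) + x = (-100*(1 - 93*(-100)) + 0) - 9741 = (-100*(1 + 9300) + 0) - 9741 = (-100*9301 + 0) - 9741 = (-930100 + 0) - 9741 = -930100 - 9741 = -939841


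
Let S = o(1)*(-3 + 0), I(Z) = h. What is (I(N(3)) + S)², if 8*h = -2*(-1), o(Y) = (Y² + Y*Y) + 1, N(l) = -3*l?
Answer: 1225/16 ≈ 76.563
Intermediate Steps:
o(Y) = 1 + 2*Y² (o(Y) = (Y² + Y²) + 1 = 2*Y² + 1 = 1 + 2*Y²)
h = ¼ (h = (-2*(-1))/8 = (⅛)*2 = ¼ ≈ 0.25000)
I(Z) = ¼
S = -9 (S = (1 + 2*1²)*(-3 + 0) = (1 + 2*1)*(-3) = (1 + 2)*(-3) = 3*(-3) = -9)
(I(N(3)) + S)² = (¼ - 9)² = (-35/4)² = 1225/16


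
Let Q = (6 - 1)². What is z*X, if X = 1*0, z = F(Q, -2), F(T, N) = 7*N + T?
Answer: 0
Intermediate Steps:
Q = 25 (Q = 5² = 25)
F(T, N) = T + 7*N
z = 11 (z = 25 + 7*(-2) = 25 - 14 = 11)
X = 0
z*X = 11*0 = 0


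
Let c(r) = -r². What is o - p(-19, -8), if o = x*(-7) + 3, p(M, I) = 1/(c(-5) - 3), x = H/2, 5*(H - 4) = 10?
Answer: -503/28 ≈ -17.964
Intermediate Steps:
H = 6 (H = 4 + (⅕)*10 = 4 + 2 = 6)
x = 3 (x = 6/2 = 6*(½) = 3)
p(M, I) = -1/28 (p(M, I) = 1/(-1*(-5)² - 3) = 1/(-1*25 - 3) = 1/(-25 - 3) = 1/(-28) = -1/28)
o = -18 (o = 3*(-7) + 3 = -21 + 3 = -18)
o - p(-19, -8) = -18 - 1*(-1/28) = -18 + 1/28 = -503/28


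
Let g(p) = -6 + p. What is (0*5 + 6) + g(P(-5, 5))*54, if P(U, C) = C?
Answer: -48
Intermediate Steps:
(0*5 + 6) + g(P(-5, 5))*54 = (0*5 + 6) + (-6 + 5)*54 = (0 + 6) - 1*54 = 6 - 54 = -48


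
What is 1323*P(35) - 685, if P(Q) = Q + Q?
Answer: 91925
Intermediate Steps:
P(Q) = 2*Q
1323*P(35) - 685 = 1323*(2*35) - 685 = 1323*70 - 685 = 92610 - 685 = 91925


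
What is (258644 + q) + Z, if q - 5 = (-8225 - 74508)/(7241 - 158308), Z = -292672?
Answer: -734238544/21581 ≈ -34022.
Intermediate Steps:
q = 119724/21581 (q = 5 + (-8225 - 74508)/(7241 - 158308) = 5 - 82733/(-151067) = 5 - 82733*(-1/151067) = 5 + 11819/21581 = 119724/21581 ≈ 5.5477)
(258644 + q) + Z = (258644 + 119724/21581) - 292672 = 5581915888/21581 - 292672 = -734238544/21581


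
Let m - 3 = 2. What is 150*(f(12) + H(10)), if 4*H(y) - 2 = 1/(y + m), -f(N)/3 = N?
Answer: -10645/2 ≈ -5322.5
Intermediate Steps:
m = 5 (m = 3 + 2 = 5)
f(N) = -3*N
H(y) = ½ + 1/(4*(5 + y)) (H(y) = ½ + 1/(4*(y + 5)) = ½ + 1/(4*(5 + y)))
150*(f(12) + H(10)) = 150*(-3*12 + (11 + 2*10)/(4*(5 + 10))) = 150*(-36 + (¼)*(11 + 20)/15) = 150*(-36 + (¼)*(1/15)*31) = 150*(-36 + 31/60) = 150*(-2129/60) = -10645/2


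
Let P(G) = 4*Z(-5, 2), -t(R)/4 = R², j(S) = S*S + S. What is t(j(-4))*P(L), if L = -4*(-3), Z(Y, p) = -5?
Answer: 11520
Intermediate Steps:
j(S) = S + S² (j(S) = S² + S = S + S²)
L = 12
t(R) = -4*R²
P(G) = -20 (P(G) = 4*(-5) = -20)
t(j(-4))*P(L) = -4*16*(1 - 4)²*(-20) = -4*(-4*(-3))²*(-20) = -4*12²*(-20) = -4*144*(-20) = -576*(-20) = 11520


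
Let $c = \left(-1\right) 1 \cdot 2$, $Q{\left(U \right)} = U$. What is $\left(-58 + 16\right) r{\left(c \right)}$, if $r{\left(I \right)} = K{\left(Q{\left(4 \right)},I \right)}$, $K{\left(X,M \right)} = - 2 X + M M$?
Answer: $168$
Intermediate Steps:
$c = -2$ ($c = \left(-1\right) 2 = -2$)
$K{\left(X,M \right)} = M^{2} - 2 X$ ($K{\left(X,M \right)} = - 2 X + M^{2} = M^{2} - 2 X$)
$r{\left(I \right)} = -8 + I^{2}$ ($r{\left(I \right)} = I^{2} - 8 = -8 + I^{2}$)
$\left(-58 + 16\right) r{\left(c \right)} = \left(-58 + 16\right) \left(-8 + \left(-2\right)^{2}\right) = - 42 \left(-8 + 4\right) = \left(-42\right) \left(-4\right) = 168$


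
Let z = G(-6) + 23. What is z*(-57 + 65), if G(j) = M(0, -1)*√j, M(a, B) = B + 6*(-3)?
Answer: 184 - 152*I*√6 ≈ 184.0 - 372.32*I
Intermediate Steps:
M(a, B) = -18 + B (M(a, B) = B - 18 = -18 + B)
G(j) = -19*√j (G(j) = (-18 - 1)*√j = -19*√j)
z = 23 - 19*I*√6 (z = -19*I*√6 + 23 = 23 - 19*I*√6 ≈ 23.0 - 46.54*I)
z*(-57 + 65) = (23 - 19*I*√6)*(-57 + 65) = (23 - 19*I*√6)*8 = 184 - 152*I*√6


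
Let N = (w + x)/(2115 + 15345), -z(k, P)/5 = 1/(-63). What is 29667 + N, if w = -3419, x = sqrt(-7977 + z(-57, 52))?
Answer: 517982401/17460 + I*sqrt(3517822)/366660 ≈ 29667.0 + 0.0051153*I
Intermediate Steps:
z(k, P) = 5/63 (z(k, P) = -5/(-63) = -5*(-1/63) = 5/63)
x = I*sqrt(3517822)/21 (x = sqrt(-7977 + 5/63) = sqrt(-502546/63) = I*sqrt(3517822)/21 ≈ 89.314*I)
N = -3419/17460 + I*sqrt(3517822)/366660 (N = (-3419 + I*sqrt(3517822)/21)/(2115 + 15345) = (-3419 + I*sqrt(3517822)/21)/17460 = (-3419 + I*sqrt(3517822)/21)*(1/17460) = -3419/17460 + I*sqrt(3517822)/366660 ≈ -0.19582 + 0.0051153*I)
29667 + N = 29667 + (-3419/17460 + I*sqrt(3517822)/366660) = 517982401/17460 + I*sqrt(3517822)/366660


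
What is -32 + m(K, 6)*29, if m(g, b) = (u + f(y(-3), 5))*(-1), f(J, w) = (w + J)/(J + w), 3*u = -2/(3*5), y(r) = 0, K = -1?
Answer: -2687/45 ≈ -59.711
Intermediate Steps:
u = -2/45 (u = (-2/(3*5))/3 = (-2/15)/3 = (-2*1/15)/3 = (⅓)*(-2/15) = -2/45 ≈ -0.044444)
f(J, w) = 1 (f(J, w) = (J + w)/(J + w) = 1)
m(g, b) = -43/45 (m(g, b) = (-2/45 + 1)*(-1) = (43/45)*(-1) = -43/45)
-32 + m(K, 6)*29 = -32 - 43/45*29 = -32 - 1247/45 = -2687/45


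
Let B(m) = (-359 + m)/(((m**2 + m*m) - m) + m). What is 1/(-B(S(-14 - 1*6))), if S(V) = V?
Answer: 800/379 ≈ 2.1108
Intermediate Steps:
B(m) = (-359 + m)/(2*m**2) (B(m) = (-359 + m)/(((m**2 + m**2) - m) + m) = (-359 + m)/((2*m**2 - m) + m) = (-359 + m)/((-m + 2*m**2) + m) = (-359 + m)/((2*m**2)) = (-359 + m)*(1/(2*m**2)) = (-359 + m)/(2*m**2))
1/(-B(S(-14 - 1*6))) = 1/(-(-359 + (-14 - 1*6))/(2*(-14 - 1*6)**2)) = 1/(-(-359 + (-14 - 6))/(2*(-14 - 6)**2)) = 1/(-(-359 - 20)/(2*(-20)**2)) = 1/(-(-379)/(2*400)) = 1/(-1*(-379/800)) = 1/(379/800) = 800/379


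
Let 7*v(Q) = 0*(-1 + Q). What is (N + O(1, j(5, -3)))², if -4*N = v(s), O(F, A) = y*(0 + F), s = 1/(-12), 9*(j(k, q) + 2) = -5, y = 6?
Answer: 36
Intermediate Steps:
j(k, q) = -23/9 (j(k, q) = -2 + (⅑)*(-5) = -2 - 5/9 = -23/9)
s = -1/12 ≈ -0.083333
O(F, A) = 6*F (O(F, A) = 6*(0 + F) = 6*F)
v(Q) = 0 (v(Q) = (0*(-1 + Q))/7 = (⅐)*0 = 0)
N = 0 (N = -¼*0 = 0)
(N + O(1, j(5, -3)))² = (0 + 6*1)² = (0 + 6)² = 6² = 36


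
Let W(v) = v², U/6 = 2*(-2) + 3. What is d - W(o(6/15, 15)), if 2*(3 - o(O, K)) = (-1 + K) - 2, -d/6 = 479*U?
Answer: 17235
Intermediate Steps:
U = -6 (U = 6*(2*(-2) + 3) = 6*(-4 + 3) = 6*(-1) = -6)
d = 17244 (d = -2874*(-6) = -6*(-2874) = 17244)
o(O, K) = 9/2 - K/2 (o(O, K) = 3 - ((-1 + K) - 2)/2 = 3 - (-3 + K)/2 = 3 + (3/2 - K/2) = 9/2 - K/2)
d - W(o(6/15, 15)) = 17244 - (9/2 - ½*15)² = 17244 - (9/2 - 15/2)² = 17244 - 1*(-3)² = 17244 - 1*9 = 17244 - 9 = 17235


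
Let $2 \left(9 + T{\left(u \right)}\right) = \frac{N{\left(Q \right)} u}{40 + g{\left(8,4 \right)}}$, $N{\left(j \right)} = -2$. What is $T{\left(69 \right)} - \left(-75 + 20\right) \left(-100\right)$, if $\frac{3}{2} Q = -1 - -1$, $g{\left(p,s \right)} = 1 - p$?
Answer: $- \frac{60622}{11} \approx -5511.1$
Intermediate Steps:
$Q = 0$ ($Q = \frac{2 \left(-1 - -1\right)}{3} = \frac{2 \left(-1 + 1\right)}{3} = \frac{2}{3} \cdot 0 = 0$)
$T{\left(u \right)} = -9 - \frac{u}{33}$ ($T{\left(u \right)} = -9 + \frac{\frac{1}{40 + \left(1 - 8\right)} \left(- 2 u\right)}{2} = -9 + \frac{\frac{1}{40 - 7} \left(- 2 u\right)}{2} = -9 + \frac{\frac{1}{33} \left(- 2 u\right)}{2} = -9 + \frac{\left(- \frac{2}{33}\right) u}{2} = -9 - \frac{u}{33}$)
$T{\left(69 \right)} - \left(-75 + 20\right) \left(-100\right) = \left(-9 - \frac{23}{11}\right) - \left(-75 + 20\right) \left(-100\right) = \left(-9 - \frac{23}{11}\right) - \left(-55\right) \left(-100\right) = - \frac{122}{11} - 5500 = - \frac{60622}{11}$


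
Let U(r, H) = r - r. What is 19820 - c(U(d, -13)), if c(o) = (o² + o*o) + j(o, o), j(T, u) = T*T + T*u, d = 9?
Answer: 19820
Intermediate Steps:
j(T, u) = T² + T*u
U(r, H) = 0
c(o) = 4*o² (c(o) = (o² + o*o) + o*(o + o) = (o² + o²) + o*(2*o) = 2*o² + 2*o² = 4*o²)
19820 - c(U(d, -13)) = 19820 - 4*0² = 19820 - 4*0 = 19820 - 1*0 = 19820 + 0 = 19820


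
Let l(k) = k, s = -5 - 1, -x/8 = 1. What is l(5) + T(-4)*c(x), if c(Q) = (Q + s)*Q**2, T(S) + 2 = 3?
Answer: -891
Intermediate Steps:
x = -8 (x = -8*1 = -8)
s = -6
T(S) = 1 (T(S) = -2 + 3 = 1)
c(Q) = Q**2*(-6 + Q) (c(Q) = (Q - 6)*Q**2 = (-6 + Q)*Q**2 = Q**2*(-6 + Q))
l(5) + T(-4)*c(x) = 5 + 1*((-8)**2*(-6 - 8)) = 5 + 1*(64*(-14)) = 5 + 1*(-896) = 5 - 896 = -891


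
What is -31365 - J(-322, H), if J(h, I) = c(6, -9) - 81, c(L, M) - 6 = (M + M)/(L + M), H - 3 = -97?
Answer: -31296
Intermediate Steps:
H = -94 (H = 3 - 97 = -94)
c(L, M) = 6 + 2*M/(L + M) (c(L, M) = 6 + (M + M)/(L + M) = 6 + (2*M)/(L + M) = 6 + 2*M/(L + M))
J(h, I) = -69 (J(h, I) = 2*(3*6 + 4*(-9))/(6 - 9) - 81 = 2*(18 - 36)/(-3) - 81 = 2*(-1/3)*(-18) - 81 = 12 - 81 = -69)
-31365 - J(-322, H) = -31365 - 1*(-69) = -31365 + 69 = -31296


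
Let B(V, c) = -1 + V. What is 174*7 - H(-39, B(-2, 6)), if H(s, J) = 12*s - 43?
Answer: 1729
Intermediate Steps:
H(s, J) = -43 + 12*s
174*7 - H(-39, B(-2, 6)) = 174*7 - (-43 + 12*(-39)) = 1218 - (-43 - 468) = 1218 - 1*(-511) = 1218 + 511 = 1729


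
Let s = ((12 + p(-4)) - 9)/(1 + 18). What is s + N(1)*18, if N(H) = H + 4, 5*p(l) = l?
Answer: 8561/95 ≈ 90.116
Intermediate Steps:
p(l) = l/5
N(H) = 4 + H
s = 11/95 (s = ((12 + (1/5)*(-4)) - 9)/(1 + 18) = ((12 - 4/5) - 9)/19 = (56/5 - 9)*(1/19) = (11/5)*(1/19) = 11/95 ≈ 0.11579)
s + N(1)*18 = 11/95 + (4 + 1)*18 = 11/95 + 5*18 = 11/95 + 90 = 8561/95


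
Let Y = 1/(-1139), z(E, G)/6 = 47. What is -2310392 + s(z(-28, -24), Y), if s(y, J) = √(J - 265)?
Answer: -2310392 + 2*I*√85947801/1139 ≈ -2.3104e+6 + 16.279*I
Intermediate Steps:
z(E, G) = 282 (z(E, G) = 6*47 = 282)
Y = -1/1139 ≈ -0.00087796
s(y, J) = √(-265 + J)
-2310392 + s(z(-28, -24), Y) = -2310392 + √(-265 - 1/1139) = -2310392 + √(-301836/1139) = -2310392 + 2*I*√85947801/1139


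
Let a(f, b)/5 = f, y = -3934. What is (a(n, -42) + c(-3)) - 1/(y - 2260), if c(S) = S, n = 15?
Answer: 445969/6194 ≈ 72.000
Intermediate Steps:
a(f, b) = 5*f
(a(n, -42) + c(-3)) - 1/(y - 2260) = (5*15 - 3) - 1/(-3934 - 2260) = (75 - 3) - 1/(-6194) = 72 - 1*(-1/6194) = 72 + 1/6194 = 445969/6194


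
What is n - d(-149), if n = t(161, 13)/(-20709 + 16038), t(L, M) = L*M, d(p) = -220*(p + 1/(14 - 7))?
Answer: -1070794691/32697 ≈ -32749.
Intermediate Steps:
d(p) = -220/7 - 220*p (d(p) = -220*(p + 1/7) = -220*(p + ⅐) = -220*(⅐ + p) = -220/7 - 220*p)
n = -2093/4671 (n = (161*13)/(-20709 + 16038) = 2093/(-4671) = 2093*(-1/4671) = -2093/4671 ≈ -0.44808)
n - d(-149) = -2093/4671 - (-220/7 - 220*(-149)) = -2093/4671 - (-220/7 + 32780) = -2093/4671 - 1*229240/7 = -2093/4671 - 229240/7 = -1070794691/32697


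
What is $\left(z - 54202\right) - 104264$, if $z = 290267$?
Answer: $131801$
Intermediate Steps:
$\left(z - 54202\right) - 104264 = \left(290267 - 54202\right) - 104264 = 236065 - 104264 = 131801$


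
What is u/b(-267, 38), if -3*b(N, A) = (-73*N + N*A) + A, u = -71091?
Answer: 213273/9383 ≈ 22.730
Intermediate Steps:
b(N, A) = -A/3 + 73*N/3 - A*N/3 (b(N, A) = -((-73*N + N*A) + A)/3 = -((-73*N + A*N) + A)/3 = -(A - 73*N + A*N)/3 = -A/3 + 73*N/3 - A*N/3)
u/b(-267, 38) = -71091/(-⅓*38 + (73/3)*(-267) - ⅓*38*(-267)) = -71091/(-38/3 - 6497 + 3382) = -71091/(-9383/3) = -71091*(-3/9383) = 213273/9383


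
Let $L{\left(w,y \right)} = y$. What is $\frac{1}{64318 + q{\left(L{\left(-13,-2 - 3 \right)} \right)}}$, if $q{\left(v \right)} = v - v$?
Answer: $\frac{1}{64318} \approx 1.5548 \cdot 10^{-5}$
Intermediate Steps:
$q{\left(v \right)} = 0$
$\frac{1}{64318 + q{\left(L{\left(-13,-2 - 3 \right)} \right)}} = \frac{1}{64318 + 0} = \frac{1}{64318}$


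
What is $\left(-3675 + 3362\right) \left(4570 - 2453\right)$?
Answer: $-662621$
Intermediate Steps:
$\left(-3675 + 3362\right) \left(4570 - 2453\right) = \left(-313\right) 2117 = -662621$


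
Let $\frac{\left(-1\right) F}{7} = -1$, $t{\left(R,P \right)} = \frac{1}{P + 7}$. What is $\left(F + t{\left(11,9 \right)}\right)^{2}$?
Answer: $\frac{12769}{256} \approx 49.879$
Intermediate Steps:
$t{\left(R,P \right)} = \frac{1}{7 + P}$
$F = 7$ ($F = \left(-7\right) \left(-1\right) = 7$)
$\left(F + t{\left(11,9 \right)}\right)^{2} = \left(7 + \frac{1}{7 + 9}\right)^{2} = \left(7 + \frac{1}{16}\right)^{2} = \left(\frac{113}{16}\right)^{2} = \frac{12769}{256}$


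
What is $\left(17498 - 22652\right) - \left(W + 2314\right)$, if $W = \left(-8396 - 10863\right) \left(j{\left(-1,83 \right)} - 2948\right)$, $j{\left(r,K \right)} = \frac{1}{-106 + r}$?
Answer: $- \frac{6075800259}{107} \approx -5.6783 \cdot 10^{7}$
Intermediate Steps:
$W = \frac{6075001183}{107}$ ($W = \left(-8396 - 10863\right) \left(\frac{1}{-106 - 1} - 2948\right) = - 19259 \left(\frac{1}{-107} - 2948\right) = - 19259 \left(- \frac{1}{107} - 2948\right) = \left(-19259\right) \left(- \frac{315437}{107}\right) = \frac{6075001183}{107} \approx 5.6776 \cdot 10^{7}$)
$\left(17498 - 22652\right) - \left(W + 2314\right) = \left(17498 - 22652\right) - \left(\frac{6075001183}{107} + 2314\right) = \left(17498 - 22652\right) - \frac{6075248781}{107} = -5154 - \frac{6075248781}{107} = - \frac{6075800259}{107}$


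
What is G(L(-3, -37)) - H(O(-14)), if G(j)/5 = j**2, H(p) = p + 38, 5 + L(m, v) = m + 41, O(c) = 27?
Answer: 5380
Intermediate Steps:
L(m, v) = 36 + m (L(m, v) = -5 + (m + 41) = -5 + (41 + m) = 36 + m)
H(p) = 38 + p
G(j) = 5*j**2
G(L(-3, -37)) - H(O(-14)) = 5*(36 - 3)**2 - (38 + 27) = 5*33**2 - 1*65 = 5*1089 - 65 = 5445 - 65 = 5380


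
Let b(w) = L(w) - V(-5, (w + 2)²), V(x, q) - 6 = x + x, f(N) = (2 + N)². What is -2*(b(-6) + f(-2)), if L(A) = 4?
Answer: -16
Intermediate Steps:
V(x, q) = 6 + 2*x (V(x, q) = 6 + (x + x) = 6 + 2*x)
b(w) = 8 (b(w) = 4 - (6 + 2*(-5)) = 4 - (6 - 10) = 4 - 1*(-4) = 4 + 4 = 8)
-2*(b(-6) + f(-2)) = -2*(8 + (2 - 2)²) = -2*(8 + 0²) = -2*(8 + 0) = -2*8 = -16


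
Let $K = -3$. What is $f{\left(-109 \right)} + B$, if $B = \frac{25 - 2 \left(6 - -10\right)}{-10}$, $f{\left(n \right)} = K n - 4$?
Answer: $\frac{3237}{10} \approx 323.7$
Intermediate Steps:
$f{\left(n \right)} = -4 - 3 n$ ($f{\left(n \right)} = - 3 n - 4 = -4 - 3 n$)
$B = \frac{7}{10}$ ($B = \left(25 - 2 \left(6 + 10\right)\right) \left(- \frac{1}{10}\right) = \left(25 - 32\right) \left(- \frac{1}{10}\right) = \left(-7\right) \left(- \frac{1}{10}\right) = \frac{7}{10} \approx 0.7$)
$f{\left(-109 \right)} + B = \left(-4 - -327\right) + \frac{7}{10} = \left(-4 + 327\right) + \frac{7}{10} = 323 + \frac{7}{10} = \frac{3237}{10}$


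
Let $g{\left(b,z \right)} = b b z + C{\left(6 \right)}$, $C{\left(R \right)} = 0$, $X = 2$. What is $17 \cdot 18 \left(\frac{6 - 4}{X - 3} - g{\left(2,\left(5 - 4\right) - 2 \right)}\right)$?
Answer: $612$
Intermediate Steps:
$g{\left(b,z \right)} = z b^{2}$ ($g{\left(b,z \right)} = b b z + 0 = b^{2} z + 0 = z b^{2} + 0 = z b^{2}$)
$17 \cdot 18 \left(\frac{6 - 4}{X - 3} - g{\left(2,\left(5 - 4\right) - 2 \right)}\right) = 17 \cdot 18 \left(\frac{6 - 4}{2 - 3} - \left(\left(5 - 4\right) - 2\right) 2^{2}\right) = 306 \left(\frac{2}{-1} - \left(1 - 2\right) 4\right) = 306 \left(2 \left(-1\right) - \left(-1\right) 4\right) = 306 \left(-2 - -4\right) = 306 \left(-2 + 4\right) = 306 \cdot 2 = 612$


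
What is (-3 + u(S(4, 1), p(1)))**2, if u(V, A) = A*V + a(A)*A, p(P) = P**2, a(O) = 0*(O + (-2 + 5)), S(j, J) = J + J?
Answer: 1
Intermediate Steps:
S(j, J) = 2*J
a(O) = 0 (a(O) = 0*(O + 3) = 0*(3 + O) = 0)
u(V, A) = A*V (u(V, A) = A*V + 0*A = A*V + 0 = A*V)
(-3 + u(S(4, 1), p(1)))**2 = (-3 + 1**2*(2*1))**2 = (-3 + 1*2)**2 = (-3 + 2)**2 = (-1)**2 = 1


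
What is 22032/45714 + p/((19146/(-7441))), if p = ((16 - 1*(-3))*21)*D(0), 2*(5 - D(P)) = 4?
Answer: -22597063917/48624458 ≈ -464.73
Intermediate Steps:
D(P) = 3 (D(P) = 5 - 1/2*4 = 5 - 2 = 3)
p = 1197 (p = ((16 - 1*(-3))*21)*3 = ((16 + 3)*21)*3 = (19*21)*3 = 399*3 = 1197)
22032/45714 + p/((19146/(-7441))) = 22032/45714 + 1197/((19146/(-7441))) = 22032*(1/45714) + 1197/((19146*(-1/7441))) = 3672/7619 + 1197/(-19146/7441) = 3672/7619 + 1197*(-7441/19146) = 3672/7619 - 2968959/6382 = -22597063917/48624458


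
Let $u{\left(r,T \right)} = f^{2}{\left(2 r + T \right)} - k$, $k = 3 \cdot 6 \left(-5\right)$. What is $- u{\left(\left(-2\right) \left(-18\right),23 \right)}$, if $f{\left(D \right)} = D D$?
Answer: $-81450715$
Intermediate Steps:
$f{\left(D \right)} = D^{2}$
$k = -90$ ($k = 18 \left(-5\right) = -90$)
$u{\left(r,T \right)} = 90 + \left(T + 2 r\right)^{4}$ ($u{\left(r,T \right)} = \left(\left(2 r + T\right)^{2}\right)^{2} - -90 = \left(\left(T + 2 r\right)^{2}\right)^{2} + 90 = \left(T + 2 r\right)^{4} + 90 = 90 + \left(T + 2 r\right)^{4}$)
$- u{\left(\left(-2\right) \left(-18\right),23 \right)} = - (90 + \left(23 + 2 \left(\left(-2\right) \left(-18\right)\right)\right)^{4}) = - (90 + \left(23 + 2 \cdot 36\right)^{4}) = - (90 + \left(23 + 72\right)^{4}) = - (90 + 95^{4}) = - (90 + 81450625) = \left(-1\right) 81450715 = -81450715$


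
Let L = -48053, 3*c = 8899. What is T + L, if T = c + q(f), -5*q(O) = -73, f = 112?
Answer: -676081/15 ≈ -45072.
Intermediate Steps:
q(O) = 73/5 (q(O) = -⅕*(-73) = 73/5)
c = 8899/3 (c = (⅓)*8899 = 8899/3 ≈ 2966.3)
T = 44714/15 (T = 8899/3 + 73/5 = 44714/15 ≈ 2980.9)
T + L = 44714/15 - 48053 = -676081/15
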